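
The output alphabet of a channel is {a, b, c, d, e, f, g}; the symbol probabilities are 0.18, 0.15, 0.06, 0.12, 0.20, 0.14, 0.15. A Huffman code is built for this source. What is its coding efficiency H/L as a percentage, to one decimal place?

97.8%

Entropy H = −Σ p log₂ p ≈ 2.7385 bits.
Huffman merges: 3/50+3/25→9/50; 7/50+3/20→29/100; 3/20+9/50→33/100; 9/50+1/5→19/50; 29/100+33/100→31/50; 19/50+31/50→1. L = 14/5 ≈ 2.8000.
Efficiency = H/L = 2.7385/2.8000 = 97.8%.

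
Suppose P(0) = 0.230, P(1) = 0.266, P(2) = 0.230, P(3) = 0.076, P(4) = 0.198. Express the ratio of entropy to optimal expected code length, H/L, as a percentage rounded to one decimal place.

Entropy H = −Σ p log₂ p ≈ 2.2287 bits.
Huffman merges: 19/250+99/500→137/500; 23/100+23/100→23/50; 133/500+137/500→27/50; 23/50+27/50→1. L = 1137/500 ≈ 2.2740.
Efficiency = H/L = 2.2287/2.2740 = 98.0%.

98.0%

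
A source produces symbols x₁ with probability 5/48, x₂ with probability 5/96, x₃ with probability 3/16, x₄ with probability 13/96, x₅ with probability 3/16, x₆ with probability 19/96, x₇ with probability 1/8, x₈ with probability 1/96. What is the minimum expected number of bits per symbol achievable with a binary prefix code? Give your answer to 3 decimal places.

2.844 bits/symbol

Repeatedly combine the two least-probable nodes; the expected code length is the sum of the merged weights.
merge 1/96 + 5/96 → 1/16
merge 1/16 + 5/48 → 1/6
merge 1/8 + 13/96 → 25/96
merge 1/6 + 3/16 → 17/48
merge 3/16 + 19/96 → 37/96
merge 25/96 + 17/48 → 59/96
merge 37/96 + 59/96 → 1
L = 1/16 + 1/6 + 25/96 + 17/48 + 37/96 + 59/96 + 1 = 91/32 ≈ 2.844 bits/symbol.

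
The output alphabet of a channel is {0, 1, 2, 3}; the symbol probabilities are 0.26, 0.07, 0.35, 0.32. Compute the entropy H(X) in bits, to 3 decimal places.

H = −Σ pᵢ log₂ pᵢ.
−0.26·log₂(0.26) = 0.5053
−0.07·log₂(0.07) = 0.2686
−0.35·log₂(0.35) = 0.5301
−0.32·log₂(0.32) = 0.5260
Sum ≈ 1.8300 → 1.830 bits.

1.830 bits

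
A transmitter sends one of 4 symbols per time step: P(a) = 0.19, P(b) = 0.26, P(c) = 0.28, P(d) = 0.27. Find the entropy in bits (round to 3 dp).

1.985 bits

H = −Σ pᵢ log₂ pᵢ.
−0.19·log₂(0.19) = 0.4552
−0.26·log₂(0.26) = 0.5053
−0.28·log₂(0.28) = 0.5142
−0.27·log₂(0.27) = 0.5100
Sum ≈ 1.9848 → 1.985 bits.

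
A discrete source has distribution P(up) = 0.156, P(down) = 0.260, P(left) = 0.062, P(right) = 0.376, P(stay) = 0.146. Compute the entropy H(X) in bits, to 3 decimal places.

2.108 bits

H = −Σ pᵢ log₂ pᵢ.
−0.156·log₂(0.156) = 0.4181
−0.260·log₂(0.260) = 0.5053
−0.062·log₂(0.062) = 0.2487
−0.376·log₂(0.376) = 0.5306
−0.146·log₂(0.146) = 0.4053
Sum ≈ 2.1080 → 2.108 bits.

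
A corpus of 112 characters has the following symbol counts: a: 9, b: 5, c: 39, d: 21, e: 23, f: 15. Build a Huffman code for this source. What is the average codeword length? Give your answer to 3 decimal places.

2.384 bits/symbol

Probabilities are the counts divided by 112.
Repeatedly combine the two least-probable nodes; the expected code length is the sum of the merged weights.
merge 5/112 + 9/112 → 1/8
merge 1/8 + 15/112 → 29/112
merge 3/16 + 23/112 → 11/28
merge 29/112 + 39/112 → 17/28
merge 11/28 + 17/28 → 1
L = 1/8 + 29/112 + 11/28 + 17/28 + 1 = 267/112 ≈ 2.384 bits/symbol.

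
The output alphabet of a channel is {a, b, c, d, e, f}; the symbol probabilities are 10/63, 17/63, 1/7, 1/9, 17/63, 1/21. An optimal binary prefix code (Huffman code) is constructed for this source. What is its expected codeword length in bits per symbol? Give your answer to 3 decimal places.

2.460 bits/symbol

Repeatedly combine the two least-probable nodes; the expected code length is the sum of the merged weights.
merge 1/21 + 1/9 → 10/63
merge 1/7 + 10/63 → 19/63
merge 10/63 + 17/63 → 3/7
merge 17/63 + 19/63 → 4/7
merge 3/7 + 4/7 → 1
L = 10/63 + 19/63 + 3/7 + 4/7 + 1 = 155/63 ≈ 2.460 bits/symbol.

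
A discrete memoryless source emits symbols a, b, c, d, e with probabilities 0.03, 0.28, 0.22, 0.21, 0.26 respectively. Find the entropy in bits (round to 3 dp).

2.125 bits

H = −Σ pᵢ log₂ pᵢ.
−0.03·log₂(0.03) = 0.1518
−0.28·log₂(0.28) = 0.5142
−0.22·log₂(0.22) = 0.4806
−0.21·log₂(0.21) = 0.4728
−0.26·log₂(0.26) = 0.5053
Sum ≈ 2.1247 → 2.125 bits.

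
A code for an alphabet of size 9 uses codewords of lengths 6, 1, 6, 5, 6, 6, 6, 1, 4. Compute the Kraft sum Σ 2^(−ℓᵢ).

With common denominator 2^6 = 64: Σ 2^(−ℓᵢ) = 1/64 + 32/64 + 1/64 + 2/64 + 1/64 + 1/64 + 1/64 + 32/64 + 4/64 = 75/64 = 1.171875.

1.171875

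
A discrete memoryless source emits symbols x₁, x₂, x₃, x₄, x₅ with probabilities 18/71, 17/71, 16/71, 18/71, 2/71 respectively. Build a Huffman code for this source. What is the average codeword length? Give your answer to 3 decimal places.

Repeatedly combine the two least-probable nodes; the expected code length is the sum of the merged weights.
merge 2/71 + 16/71 → 18/71
merge 17/71 + 18/71 → 35/71
merge 18/71 + 18/71 → 36/71
merge 35/71 + 36/71 → 1
L = 18/71 + 35/71 + 36/71 + 1 = 160/71 ≈ 2.254 bits/symbol.

2.254 bits/symbol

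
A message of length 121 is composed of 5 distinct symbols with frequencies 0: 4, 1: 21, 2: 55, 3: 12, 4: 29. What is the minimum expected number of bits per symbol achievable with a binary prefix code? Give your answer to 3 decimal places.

1.983 bits/symbol

Probabilities are the counts divided by 121.
Repeatedly combine the two least-probable nodes; the expected code length is the sum of the merged weights.
merge 4/121 + 12/121 → 16/121
merge 16/121 + 21/121 → 37/121
merge 29/121 + 37/121 → 6/11
merge 5/11 + 6/11 → 1
L = 16/121 + 37/121 + 6/11 + 1 = 240/121 ≈ 1.983 bits/symbol.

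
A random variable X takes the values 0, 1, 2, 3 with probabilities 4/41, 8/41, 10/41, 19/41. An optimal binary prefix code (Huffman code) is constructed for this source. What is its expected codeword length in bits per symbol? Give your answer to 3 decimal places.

1.829 bits/symbol

Repeatedly combine the two least-probable nodes; the expected code length is the sum of the merged weights.
merge 4/41 + 8/41 → 12/41
merge 10/41 + 12/41 → 22/41
merge 19/41 + 22/41 → 1
L = 12/41 + 22/41 + 1 = 75/41 ≈ 1.829 bits/symbol.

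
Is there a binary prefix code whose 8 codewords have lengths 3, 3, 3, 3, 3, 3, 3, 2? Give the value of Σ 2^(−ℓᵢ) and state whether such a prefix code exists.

With common denominator 2^3 = 8: Σ 2^(−ℓᵢ) = 1/8 + 1/8 + 1/8 + 1/8 + 1/8 + 1/8 + 1/8 + 2/8 = 9/8 = 1.125.
Kraft's inequality requires Σ ≤ 1; here Σ = 1.125 > 1, so no such prefix code exists.

1.125; no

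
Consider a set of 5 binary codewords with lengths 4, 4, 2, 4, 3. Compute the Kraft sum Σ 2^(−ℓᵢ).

With common denominator 2^4 = 16: Σ 2^(−ℓᵢ) = 1/16 + 1/16 + 4/16 + 1/16 + 2/16 = 9/16 = 0.5625.

0.5625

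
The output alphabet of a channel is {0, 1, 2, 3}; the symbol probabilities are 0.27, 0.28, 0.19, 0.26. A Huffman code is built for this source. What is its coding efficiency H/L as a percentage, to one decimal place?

Entropy H = −Σ p log₂ p ≈ 1.9848 bits.
Huffman merges: 19/100+13/50→9/20; 27/100+7/25→11/20; 9/20+11/20→1. L = 2 ≈ 2.0000.
Efficiency = H/L = 1.9848/2.0000 = 99.2%.

99.2%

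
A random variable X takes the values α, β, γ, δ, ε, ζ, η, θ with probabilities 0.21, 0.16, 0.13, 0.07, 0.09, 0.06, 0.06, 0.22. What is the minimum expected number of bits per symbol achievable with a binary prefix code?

Repeatedly combine the two least-probable nodes; the expected code length is the sum of the merged weights.
merge 3/50 + 3/50 → 3/25
merge 7/100 + 9/100 → 4/25
merge 3/25 + 13/100 → 1/4
merge 4/25 + 4/25 → 8/25
merge 21/100 + 11/50 → 43/100
merge 1/4 + 8/25 → 57/100
merge 43/100 + 57/100 → 1
L = 3/25 + 4/25 + 1/4 + 8/25 + 43/100 + 57/100 + 1 = 57/20 = 2.85 bits/symbol.

2.85 bits/symbol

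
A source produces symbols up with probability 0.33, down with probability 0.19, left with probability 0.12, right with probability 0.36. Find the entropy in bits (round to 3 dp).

1.881 bits

H = −Σ pᵢ log₂ pᵢ.
−0.33·log₂(0.33) = 0.5278
−0.19·log₂(0.19) = 0.4552
−0.12·log₂(0.12) = 0.3671
−0.36·log₂(0.36) = 0.5306
Sum ≈ 1.8807 → 1.881 bits.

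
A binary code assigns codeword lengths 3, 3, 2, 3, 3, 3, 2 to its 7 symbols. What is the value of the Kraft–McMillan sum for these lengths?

With common denominator 2^3 = 8: Σ 2^(−ℓᵢ) = 1/8 + 1/8 + 2/8 + 1/8 + 1/8 + 1/8 + 2/8 = 9/8 = 1.125.

1.125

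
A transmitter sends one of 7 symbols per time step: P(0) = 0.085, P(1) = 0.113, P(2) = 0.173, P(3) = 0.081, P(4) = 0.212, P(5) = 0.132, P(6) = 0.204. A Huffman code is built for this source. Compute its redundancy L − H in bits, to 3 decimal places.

0.033 bits

Entropy H = −Σ p log₂ p ≈ 2.7172 bits.
Huffman merges: 81/1000+17/200→83/500; 113/1000+33/250→49/200; 83/500+173/1000→339/1000; 51/250+53/250→52/125; 49/200+339/1000→73/125; 52/125+73/125→1. L = 11/4 ≈ 2.7500.
L − H = 2.7500 − 2.7172 = 0.033 bits.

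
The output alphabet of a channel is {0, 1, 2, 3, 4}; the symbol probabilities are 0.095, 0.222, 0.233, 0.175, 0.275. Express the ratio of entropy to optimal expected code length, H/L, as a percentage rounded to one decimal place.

Entropy H = −Σ p log₂ p ≈ 2.2466 bits.
Huffman merges: 19/200+7/40→27/100; 111/500+233/1000→91/200; 27/100+11/40→109/200; 91/200+109/200→1. L = 227/100 ≈ 2.2700.
Efficiency = H/L = 2.2466/2.2700 = 99.0%.

99.0%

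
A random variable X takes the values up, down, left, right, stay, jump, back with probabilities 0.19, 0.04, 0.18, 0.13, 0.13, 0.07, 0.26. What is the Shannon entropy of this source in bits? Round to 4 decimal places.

2.6254 bits

H = −Σ pᵢ log₂ pᵢ.
−0.19·log₂(0.19) = 0.4552
−0.04·log₂(0.04) = 0.1858
−0.18·log₂(0.18) = 0.4453
−0.13·log₂(0.13) = 0.3826
−0.13·log₂(0.13) = 0.3826
−0.07·log₂(0.07) = 0.2686
−0.26·log₂(0.26) = 0.5053
Sum ≈ 2.6254 → 2.6254 bits.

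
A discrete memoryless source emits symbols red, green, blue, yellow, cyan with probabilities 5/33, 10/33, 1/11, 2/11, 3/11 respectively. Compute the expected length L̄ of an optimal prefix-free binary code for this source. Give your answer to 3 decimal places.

Repeatedly combine the two least-probable nodes; the expected code length is the sum of the merged weights.
merge 1/11 + 5/33 → 8/33
merge 2/11 + 8/33 → 14/33
merge 3/11 + 10/33 → 19/33
merge 14/33 + 19/33 → 1
L = 8/33 + 14/33 + 19/33 + 1 = 74/33 ≈ 2.242 bits/symbol.

2.242 bits/symbol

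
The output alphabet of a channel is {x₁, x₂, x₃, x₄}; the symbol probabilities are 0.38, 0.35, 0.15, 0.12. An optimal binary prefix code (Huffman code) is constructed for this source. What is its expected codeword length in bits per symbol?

1.89 bits/symbol

Repeatedly combine the two least-probable nodes; the expected code length is the sum of the merged weights.
merge 3/25 + 3/20 → 27/100
merge 27/100 + 7/20 → 31/50
merge 19/50 + 31/50 → 1
L = 27/100 + 31/50 + 1 = 189/100 = 1.89 bits/symbol.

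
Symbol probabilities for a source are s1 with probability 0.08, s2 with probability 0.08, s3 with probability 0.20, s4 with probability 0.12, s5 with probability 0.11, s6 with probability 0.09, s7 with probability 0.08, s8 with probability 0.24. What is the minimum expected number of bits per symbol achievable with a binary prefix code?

Repeatedly combine the two least-probable nodes; the expected code length is the sum of the merged weights.
merge 2/25 + 2/25 → 4/25
merge 2/25 + 9/100 → 17/100
merge 11/100 + 3/25 → 23/100
merge 4/25 + 17/100 → 33/100
merge 1/5 + 23/100 → 43/100
merge 6/25 + 33/100 → 57/100
merge 43/100 + 57/100 → 1
L = 4/25 + 17/100 + 23/100 + 33/100 + 43/100 + 57/100 + 1 = 289/100 = 2.89 bits/symbol.

2.89 bits/symbol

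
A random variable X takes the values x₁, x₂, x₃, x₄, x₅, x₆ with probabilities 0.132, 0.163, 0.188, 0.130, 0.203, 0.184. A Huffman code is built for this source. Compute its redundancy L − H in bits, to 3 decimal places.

Entropy H = −Σ p log₂ p ≈ 2.5645 bits.
Huffman merges: 13/100+33/250→131/500; 163/1000+23/125→347/1000; 47/250+203/1000→391/1000; 131/500+347/1000→609/1000; 391/1000+609/1000→1. L = 2609/1000 ≈ 2.6090.
L − H = 2.6090 − 2.5645 = 0.044 bits.

0.044 bits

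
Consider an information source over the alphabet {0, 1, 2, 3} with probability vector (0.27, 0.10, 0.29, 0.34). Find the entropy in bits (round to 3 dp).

H = −Σ pᵢ log₂ pᵢ.
−0.27·log₂(0.27) = 0.5100
−0.10·log₂(0.10) = 0.3322
−0.29·log₂(0.29) = 0.5179
−0.34·log₂(0.34) = 0.5292
Sum ≈ 1.8893 → 1.889 bits.

1.889 bits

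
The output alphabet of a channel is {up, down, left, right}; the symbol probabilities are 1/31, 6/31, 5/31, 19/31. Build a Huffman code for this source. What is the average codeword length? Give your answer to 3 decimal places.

Repeatedly combine the two least-probable nodes; the expected code length is the sum of the merged weights.
merge 1/31 + 5/31 → 6/31
merge 6/31 + 6/31 → 12/31
merge 12/31 + 19/31 → 1
L = 6/31 + 12/31 + 1 = 49/31 ≈ 1.581 bits/symbol.

1.581 bits/symbol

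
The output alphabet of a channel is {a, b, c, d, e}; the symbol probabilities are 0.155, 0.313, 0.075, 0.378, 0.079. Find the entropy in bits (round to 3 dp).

H = −Σ pᵢ log₂ pᵢ.
−0.155·log₂(0.155) = 0.4169
−0.313·log₂(0.313) = 0.5245
−0.075·log₂(0.075) = 0.2803
−0.378·log₂(0.378) = 0.5305
−0.079·log₂(0.079) = 0.2893
Sum ≈ 2.0415 → 2.042 bits.

2.042 bits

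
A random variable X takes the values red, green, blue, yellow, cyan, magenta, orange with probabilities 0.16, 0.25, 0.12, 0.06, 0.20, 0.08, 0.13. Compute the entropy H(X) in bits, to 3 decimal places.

2.672 bits

H = −Σ pᵢ log₂ pᵢ.
−0.16·log₂(0.16) = 0.4230
−0.25·log₂(0.25) = 0.5000
−0.12·log₂(0.12) = 0.3671
−0.06·log₂(0.06) = 0.2435
−0.20·log₂(0.20) = 0.4644
−0.08·log₂(0.08) = 0.2915
−0.13·log₂(0.13) = 0.3826
Sum ≈ 2.6722 → 2.672 bits.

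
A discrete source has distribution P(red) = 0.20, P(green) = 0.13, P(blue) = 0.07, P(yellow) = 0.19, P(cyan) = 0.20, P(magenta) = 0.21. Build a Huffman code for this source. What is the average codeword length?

2.59 bits/symbol

Repeatedly combine the two least-probable nodes; the expected code length is the sum of the merged weights.
merge 7/100 + 13/100 → 1/5
merge 19/100 + 1/5 → 39/100
merge 1/5 + 1/5 → 2/5
merge 21/100 + 39/100 → 3/5
merge 2/5 + 3/5 → 1
L = 1/5 + 39/100 + 2/5 + 3/5 + 1 = 259/100 = 2.59 bits/symbol.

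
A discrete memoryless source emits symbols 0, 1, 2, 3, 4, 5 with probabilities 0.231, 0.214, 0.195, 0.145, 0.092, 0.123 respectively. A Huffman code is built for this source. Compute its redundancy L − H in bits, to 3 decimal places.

0.038 bits

Entropy H = −Σ p log₂ p ≈ 2.5167 bits.
Huffman merges: 23/250+123/1000→43/200; 29/200+39/200→17/50; 107/500+43/200→429/1000; 231/1000+17/50→571/1000; 429/1000+571/1000→1. L = 511/200 ≈ 2.5550.
L − H = 2.5550 − 2.5167 = 0.038 bits.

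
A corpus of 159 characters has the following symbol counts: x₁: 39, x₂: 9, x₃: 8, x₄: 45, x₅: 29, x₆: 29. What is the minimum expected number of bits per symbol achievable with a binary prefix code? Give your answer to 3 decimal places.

2.396 bits/symbol

Probabilities are the counts divided by 159.
Repeatedly combine the two least-probable nodes; the expected code length is the sum of the merged weights.
merge 8/159 + 3/53 → 17/159
merge 17/159 + 29/159 → 46/159
merge 29/159 + 13/53 → 68/159
merge 15/53 + 46/159 → 91/159
merge 68/159 + 91/159 → 1
L = 17/159 + 46/159 + 68/159 + 91/159 + 1 = 127/53 ≈ 2.396 bits/symbol.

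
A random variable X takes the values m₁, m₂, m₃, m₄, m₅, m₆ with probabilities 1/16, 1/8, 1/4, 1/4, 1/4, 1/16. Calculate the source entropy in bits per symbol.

Each probability is a power of 1/2, so log₂(1/p) is an integer.
H = Σ p·log₂(1/p) = 1/16·4 + 1/8·3 + 1/4·2 + 1/4·2 + 1/4·2 + 1/16·4 = 2.375 bits.

2.375 bits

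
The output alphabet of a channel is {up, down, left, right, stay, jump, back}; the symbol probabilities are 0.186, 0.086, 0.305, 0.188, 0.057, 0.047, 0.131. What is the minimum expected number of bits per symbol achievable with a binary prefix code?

Repeatedly combine the two least-probable nodes; the expected code length is the sum of the merged weights.
merge 47/1000 + 57/1000 → 13/125
merge 43/500 + 13/125 → 19/100
merge 131/1000 + 93/500 → 317/1000
merge 47/250 + 19/100 → 189/500
merge 61/200 + 317/1000 → 311/500
merge 189/500 + 311/500 → 1
L = 13/125 + 19/100 + 317/1000 + 189/500 + 311/500 + 1 = 2611/1000 = 2.611 bits/symbol.

2.611 bits/symbol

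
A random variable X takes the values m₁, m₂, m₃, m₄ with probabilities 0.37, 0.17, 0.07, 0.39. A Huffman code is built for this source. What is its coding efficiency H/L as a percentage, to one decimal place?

95.3%

Entropy H = −Σ p log₂ p ≈ 1.7637 bits.
Huffman merges: 7/100+17/100→6/25; 6/25+37/100→61/100; 39/100+61/100→1. L = 37/20 ≈ 1.8500.
Efficiency = H/L = 1.7637/1.8500 = 95.3%.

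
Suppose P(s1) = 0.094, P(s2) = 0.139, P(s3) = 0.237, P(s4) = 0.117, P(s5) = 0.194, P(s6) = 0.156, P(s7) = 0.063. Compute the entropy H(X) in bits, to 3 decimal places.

H = −Σ pᵢ log₂ pᵢ.
−0.094·log₂(0.094) = 0.3207
−0.139·log₂(0.139) = 0.3957
−0.237·log₂(0.237) = 0.4923
−0.117·log₂(0.117) = 0.3622
−0.194·log₂(0.194) = 0.4590
−0.156·log₂(0.156) = 0.4181
−0.063·log₂(0.063) = 0.2513
Sum ≈ 2.6992 → 2.699 bits.

2.699 bits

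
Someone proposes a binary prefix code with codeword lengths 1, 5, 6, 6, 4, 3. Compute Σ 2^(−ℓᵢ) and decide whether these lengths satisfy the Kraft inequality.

0.75; yes

With common denominator 2^6 = 64: Σ 2^(−ℓᵢ) = 32/64 + 2/64 + 1/64 + 1/64 + 4/64 + 8/64 = 48/64 = 0.75.
Kraft's inequality requires Σ ≤ 1; here Σ = 0.75 ≤ 1, so such a prefix code exists.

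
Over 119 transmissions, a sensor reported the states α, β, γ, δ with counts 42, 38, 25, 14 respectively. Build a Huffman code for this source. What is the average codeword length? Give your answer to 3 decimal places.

1.975 bits/symbol

Probabilities are the counts divided by 119.
Repeatedly combine the two least-probable nodes; the expected code length is the sum of the merged weights.
merge 2/17 + 25/119 → 39/119
merge 38/119 + 39/119 → 11/17
merge 6/17 + 11/17 → 1
L = 39/119 + 11/17 + 1 = 235/119 ≈ 1.975 bits/symbol.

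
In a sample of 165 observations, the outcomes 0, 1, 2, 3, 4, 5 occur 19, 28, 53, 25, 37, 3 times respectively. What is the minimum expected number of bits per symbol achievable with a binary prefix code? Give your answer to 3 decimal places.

2.418 bits/symbol

Probabilities are the counts divided by 165.
Repeatedly combine the two least-probable nodes; the expected code length is the sum of the merged weights.
merge 1/55 + 19/165 → 2/15
merge 2/15 + 5/33 → 47/165
merge 28/165 + 37/165 → 13/33
merge 47/165 + 53/165 → 20/33
merge 13/33 + 20/33 → 1
L = 2/15 + 47/165 + 13/33 + 20/33 + 1 = 133/55 ≈ 2.418 bits/symbol.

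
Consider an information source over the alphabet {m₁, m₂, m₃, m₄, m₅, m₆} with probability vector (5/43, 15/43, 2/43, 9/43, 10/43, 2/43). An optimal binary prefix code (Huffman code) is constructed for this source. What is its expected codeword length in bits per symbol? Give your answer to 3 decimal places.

2.302 bits/symbol

Repeatedly combine the two least-probable nodes; the expected code length is the sum of the merged weights.
merge 2/43 + 2/43 → 4/43
merge 4/43 + 5/43 → 9/43
merge 9/43 + 9/43 → 18/43
merge 10/43 + 15/43 → 25/43
merge 18/43 + 25/43 → 1
L = 4/43 + 9/43 + 18/43 + 25/43 + 1 = 99/43 ≈ 2.302 bits/symbol.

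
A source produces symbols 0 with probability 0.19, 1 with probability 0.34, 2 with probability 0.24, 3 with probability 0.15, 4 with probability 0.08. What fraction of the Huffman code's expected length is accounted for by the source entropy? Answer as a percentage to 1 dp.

Entropy H = −Σ p log₂ p ≈ 2.1806 bits.
Huffman merges: 2/25+3/20→23/100; 19/100+23/100→21/50; 6/25+17/50→29/50; 21/50+29/50→1. L = 223/100 ≈ 2.2300.
Efficiency = H/L = 2.1806/2.2300 = 97.8%.

97.8%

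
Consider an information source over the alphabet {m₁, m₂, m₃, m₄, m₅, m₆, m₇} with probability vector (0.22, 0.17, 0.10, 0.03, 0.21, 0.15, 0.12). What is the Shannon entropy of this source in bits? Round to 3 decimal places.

2.650 bits

H = −Σ pᵢ log₂ pᵢ.
−0.22·log₂(0.22) = 0.4806
−0.17·log₂(0.17) = 0.4346
−0.10·log₂(0.10) = 0.3322
−0.03·log₂(0.03) = 0.1518
−0.21·log₂(0.21) = 0.4728
−0.15·log₂(0.15) = 0.4105
−0.12·log₂(0.12) = 0.3671
Sum ≈ 2.6496 → 2.650 bits.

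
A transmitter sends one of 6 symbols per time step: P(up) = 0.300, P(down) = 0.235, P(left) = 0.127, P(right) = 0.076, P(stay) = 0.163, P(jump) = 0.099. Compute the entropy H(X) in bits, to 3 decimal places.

2.430 bits

H = −Σ pᵢ log₂ pᵢ.
−0.300·log₂(0.300) = 0.5211
−0.235·log₂(0.235) = 0.4910
−0.127·log₂(0.127) = 0.3781
−0.076·log₂(0.076) = 0.2826
−0.163·log₂(0.163) = 0.4266
−0.099·log₂(0.099) = 0.3303
Sum ≈ 2.4296 → 2.430 bits.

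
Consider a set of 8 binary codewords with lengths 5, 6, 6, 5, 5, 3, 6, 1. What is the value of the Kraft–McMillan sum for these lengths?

With common denominator 2^6 = 64: Σ 2^(−ℓᵢ) = 2/64 + 1/64 + 1/64 + 2/64 + 2/64 + 8/64 + 1/64 + 32/64 = 49/64 = 0.765625.

0.765625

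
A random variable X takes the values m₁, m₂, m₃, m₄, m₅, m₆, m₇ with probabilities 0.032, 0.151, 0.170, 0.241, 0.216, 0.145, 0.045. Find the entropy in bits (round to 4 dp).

H = −Σ pᵢ log₂ pᵢ.
−0.032·log₂(0.032) = 0.1589
−0.151·log₂(0.151) = 0.4118
−0.170·log₂(0.170) = 0.4346
−0.241·log₂(0.241) = 0.4947
−0.216·log₂(0.216) = 0.4776
−0.145·log₂(0.145) = 0.4040
−0.045·log₂(0.045) = 0.2013
Sum ≈ 2.5829 → 2.5829 bits.

2.5829 bits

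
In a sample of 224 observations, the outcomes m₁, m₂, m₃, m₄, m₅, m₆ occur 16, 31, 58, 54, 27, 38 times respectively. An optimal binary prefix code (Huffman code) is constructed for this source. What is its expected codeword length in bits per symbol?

2.5 bits/symbol

Probabilities are the counts divided by 224.
Repeatedly combine the two least-probable nodes; the expected code length is the sum of the merged weights.
merge 1/14 + 27/224 → 43/224
merge 31/224 + 19/112 → 69/224
merge 43/224 + 27/112 → 97/224
merge 29/112 + 69/224 → 127/224
merge 97/224 + 127/224 → 1
L = 43/224 + 69/224 + 97/224 + 127/224 + 1 = 5/2 = 2.5 bits/symbol.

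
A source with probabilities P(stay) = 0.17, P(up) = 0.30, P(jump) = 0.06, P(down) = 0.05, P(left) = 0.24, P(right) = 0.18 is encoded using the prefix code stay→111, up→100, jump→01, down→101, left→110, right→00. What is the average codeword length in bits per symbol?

L̄ = Σ pᵢ·ℓᵢ = 0.17·3 + 0.30·3 + 0.06·2 + 0.05·3 + 0.24·3 + 0.18·2 = 2.76 bits/symbol.

2.76 bits/symbol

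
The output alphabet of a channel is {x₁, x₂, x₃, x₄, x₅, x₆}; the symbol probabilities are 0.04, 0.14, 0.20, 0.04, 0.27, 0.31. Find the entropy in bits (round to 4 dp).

H = −Σ pᵢ log₂ pᵢ.
−0.04·log₂(0.04) = 0.1858
−0.14·log₂(0.14) = 0.3971
−0.20·log₂(0.20) = 0.4644
−0.04·log₂(0.04) = 0.1858
−0.27·log₂(0.27) = 0.5100
−0.31·log₂(0.31) = 0.5238
Sum ≈ 2.2668 → 2.2668 bits.

2.2668 bits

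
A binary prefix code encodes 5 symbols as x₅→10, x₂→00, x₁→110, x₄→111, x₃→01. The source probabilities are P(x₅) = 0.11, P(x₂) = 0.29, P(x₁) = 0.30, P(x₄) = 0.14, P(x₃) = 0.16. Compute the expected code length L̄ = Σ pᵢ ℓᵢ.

2.44 bits/symbol

L̄ = Σ pᵢ·ℓᵢ = 0.11·2 + 0.29·2 + 0.30·3 + 0.14·3 + 0.16·2 = 2.44 bits/symbol.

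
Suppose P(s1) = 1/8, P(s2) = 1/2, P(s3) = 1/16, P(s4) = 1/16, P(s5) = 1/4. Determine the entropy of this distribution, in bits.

1.875 bits

Each probability is a power of 1/2, so log₂(1/p) is an integer.
H = Σ p·log₂(1/p) = 1/8·3 + 1/2·1 + 1/16·4 + 1/16·4 + 1/4·2 = 1.875 bits.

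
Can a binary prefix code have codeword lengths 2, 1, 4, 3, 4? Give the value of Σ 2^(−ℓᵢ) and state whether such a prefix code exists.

With common denominator 2^4 = 16: Σ 2^(−ℓᵢ) = 4/16 + 8/16 + 1/16 + 2/16 + 1/16 = 16/16 = 1.
Kraft's inequality requires Σ ≤ 1; here Σ = 1 ≤ 1, so such a prefix code exists.

1; yes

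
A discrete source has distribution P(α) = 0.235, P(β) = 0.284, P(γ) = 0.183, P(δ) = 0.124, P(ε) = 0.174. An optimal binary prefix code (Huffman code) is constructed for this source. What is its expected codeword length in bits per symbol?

2.298 bits/symbol

Repeatedly combine the two least-probable nodes; the expected code length is the sum of the merged weights.
merge 31/250 + 87/500 → 149/500
merge 183/1000 + 47/200 → 209/500
merge 71/250 + 149/500 → 291/500
merge 209/500 + 291/500 → 1
L = 149/500 + 209/500 + 291/500 + 1 = 1149/500 = 2.298 bits/symbol.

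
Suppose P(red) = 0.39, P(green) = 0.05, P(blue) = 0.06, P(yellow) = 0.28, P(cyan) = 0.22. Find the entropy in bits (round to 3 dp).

H = −Σ pᵢ log₂ pᵢ.
−0.39·log₂(0.39) = 0.5298
−0.05·log₂(0.05) = 0.2161
−0.06·log₂(0.06) = 0.2435
−0.28·log₂(0.28) = 0.5142
−0.22·log₂(0.22) = 0.4806
Sum ≈ 1.9842 → 1.984 bits.

1.984 bits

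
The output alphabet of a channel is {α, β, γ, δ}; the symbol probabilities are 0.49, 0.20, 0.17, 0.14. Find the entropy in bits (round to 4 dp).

H = −Σ pᵢ log₂ pᵢ.
−0.49·log₂(0.49) = 0.5043
−0.20·log₂(0.20) = 0.4644
−0.17·log₂(0.17) = 0.4346
−0.14·log₂(0.14) = 0.3971
Sum ≈ 1.8004 → 1.8004 bits.

1.8004 bits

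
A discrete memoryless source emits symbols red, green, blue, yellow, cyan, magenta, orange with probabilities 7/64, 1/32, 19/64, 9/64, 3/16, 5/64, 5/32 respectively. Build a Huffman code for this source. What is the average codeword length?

2.625 bits/symbol

Repeatedly combine the two least-probable nodes; the expected code length is the sum of the merged weights.
merge 1/32 + 5/64 → 7/64
merge 7/64 + 7/64 → 7/32
merge 9/64 + 5/32 → 19/64
merge 3/16 + 7/32 → 13/32
merge 19/64 + 19/64 → 19/32
merge 13/32 + 19/32 → 1
L = 7/64 + 7/32 + 19/64 + 13/32 + 19/32 + 1 = 21/8 = 2.625 bits/symbol.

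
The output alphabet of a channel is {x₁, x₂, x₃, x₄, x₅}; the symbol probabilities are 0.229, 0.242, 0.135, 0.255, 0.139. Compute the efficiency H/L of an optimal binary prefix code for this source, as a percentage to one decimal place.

99.9%

Entropy H = −Σ p log₂ p ≈ 2.2708 bits.
Huffman merges: 27/200+139/1000→137/500; 229/1000+121/500→471/1000; 51/200+137/500→529/1000; 471/1000+529/1000→1. L = 1137/500 ≈ 2.2740.
Efficiency = H/L = 2.2708/2.2740 = 99.9%.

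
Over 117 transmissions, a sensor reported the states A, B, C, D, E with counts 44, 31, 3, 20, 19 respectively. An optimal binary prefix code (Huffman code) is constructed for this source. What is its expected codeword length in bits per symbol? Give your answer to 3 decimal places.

2.171 bits/symbol

Probabilities are the counts divided by 117.
Repeatedly combine the two least-probable nodes; the expected code length is the sum of the merged weights.
merge 1/39 + 19/117 → 22/117
merge 20/117 + 22/117 → 14/39
merge 31/117 + 14/39 → 73/117
merge 44/117 + 73/117 → 1
L = 22/117 + 14/39 + 73/117 + 1 = 254/117 ≈ 2.171 bits/symbol.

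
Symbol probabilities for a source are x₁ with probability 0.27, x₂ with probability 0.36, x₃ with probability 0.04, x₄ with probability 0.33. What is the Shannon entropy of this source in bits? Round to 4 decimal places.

1.7542 bits

H = −Σ pᵢ log₂ pᵢ.
−0.27·log₂(0.27) = 0.5100
−0.36·log₂(0.36) = 0.5306
−0.04·log₂(0.04) = 0.1858
−0.33·log₂(0.33) = 0.5278
Sum ≈ 1.7542 → 1.7542 bits.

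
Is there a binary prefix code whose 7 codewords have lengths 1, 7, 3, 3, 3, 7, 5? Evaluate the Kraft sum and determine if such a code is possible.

0.921875; yes

With common denominator 2^7 = 128: Σ 2^(−ℓᵢ) = 64/128 + 1/128 + 16/128 + 16/128 + 16/128 + 1/128 + 4/128 = 118/128 = 0.921875.
Kraft's inequality requires Σ ≤ 1; here Σ = 0.921875 ≤ 1, so such a prefix code exists.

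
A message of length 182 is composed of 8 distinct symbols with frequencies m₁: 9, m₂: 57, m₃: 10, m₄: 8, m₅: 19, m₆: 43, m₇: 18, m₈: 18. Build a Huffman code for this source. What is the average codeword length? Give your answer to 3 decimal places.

2.692 bits/symbol

Probabilities are the counts divided by 182.
Repeatedly combine the two least-probable nodes; the expected code length is the sum of the merged weights.
merge 4/91 + 9/182 → 17/182
merge 5/91 + 17/182 → 27/182
merge 9/91 + 9/91 → 18/91
merge 19/182 + 27/182 → 23/91
merge 18/91 + 43/182 → 79/182
merge 23/91 + 57/182 → 103/182
merge 79/182 + 103/182 → 1
L = 17/182 + 27/182 + 18/91 + 23/91 + 79/182 + 103/182 + 1 = 35/13 ≈ 2.692 bits/symbol.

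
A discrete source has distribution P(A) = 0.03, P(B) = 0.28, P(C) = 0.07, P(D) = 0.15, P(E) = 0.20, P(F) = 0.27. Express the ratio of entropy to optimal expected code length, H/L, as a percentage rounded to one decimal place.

98.7%

Entropy H = −Σ p log₂ p ≈ 2.3195 bits.
Huffman merges: 3/100+7/100→1/10; 1/10+3/20→1/4; 1/5+1/4→9/20; 27/100+7/25→11/20; 9/20+11/20→1. L = 47/20 ≈ 2.3500.
Efficiency = H/L = 2.3195/2.3500 = 98.7%.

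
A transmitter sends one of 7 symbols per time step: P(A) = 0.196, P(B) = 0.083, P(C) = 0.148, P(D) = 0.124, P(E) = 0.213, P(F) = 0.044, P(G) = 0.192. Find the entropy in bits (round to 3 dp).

2.671 bits

H = −Σ pᵢ log₂ pᵢ.
−0.196·log₂(0.196) = 0.4608
−0.083·log₂(0.083) = 0.2980
−0.148·log₂(0.148) = 0.4079
−0.124·log₂(0.124) = 0.3734
−0.213·log₂(0.213) = 0.4752
−0.044·log₂(0.044) = 0.1983
−0.192·log₂(0.192) = 0.4571
Sum ≈ 2.6708 → 2.671 bits.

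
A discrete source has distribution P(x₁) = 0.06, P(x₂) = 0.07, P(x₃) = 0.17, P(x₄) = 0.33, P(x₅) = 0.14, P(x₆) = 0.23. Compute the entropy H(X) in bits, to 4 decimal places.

H = −Σ pᵢ log₂ pᵢ.
−0.06·log₂(0.06) = 0.2435
−0.07·log₂(0.07) = 0.2686
−0.17·log₂(0.17) = 0.4346
−0.33·log₂(0.33) = 0.5278
−0.14·log₂(0.14) = 0.3971
−0.23·log₂(0.23) = 0.4877
Sum ≈ 2.3593 → 2.3593 bits.

2.3593 bits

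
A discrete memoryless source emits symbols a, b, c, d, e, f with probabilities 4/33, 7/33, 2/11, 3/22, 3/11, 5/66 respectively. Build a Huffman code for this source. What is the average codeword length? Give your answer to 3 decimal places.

2.515 bits/symbol

Repeatedly combine the two least-probable nodes; the expected code length is the sum of the merged weights.
merge 5/66 + 4/33 → 13/66
merge 3/22 + 2/11 → 7/22
merge 13/66 + 7/33 → 9/22
merge 3/11 + 7/22 → 13/22
merge 9/22 + 13/22 → 1
L = 13/66 + 7/22 + 9/22 + 13/22 + 1 = 83/33 ≈ 2.515 bits/symbol.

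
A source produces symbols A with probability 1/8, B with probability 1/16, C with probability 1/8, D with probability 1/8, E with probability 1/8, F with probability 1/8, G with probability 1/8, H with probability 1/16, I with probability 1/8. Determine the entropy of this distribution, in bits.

3.125 bits

Each probability is a power of 1/2, so log₂(1/p) is an integer.
H = Σ p·log₂(1/p) = 1/8·3 + 1/16·4 + 1/8·3 + 1/8·3 + 1/8·3 + 1/8·3 + 1/8·3 + 1/16·4 + 1/8·3 = 3.125 bits.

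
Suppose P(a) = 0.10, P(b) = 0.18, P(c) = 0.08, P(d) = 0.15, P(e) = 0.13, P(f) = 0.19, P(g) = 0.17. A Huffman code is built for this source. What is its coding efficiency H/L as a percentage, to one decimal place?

Entropy H = −Σ p log₂ p ≈ 2.7520 bits.
Huffman merges: 2/25+1/10→9/50; 13/100+3/20→7/25; 17/100+9/50→7/20; 9/50+19/100→37/100; 7/25+7/20→63/100; 37/100+63/100→1. L = 281/100 ≈ 2.8100.
Efficiency = H/L = 2.7520/2.8100 = 97.9%.

97.9%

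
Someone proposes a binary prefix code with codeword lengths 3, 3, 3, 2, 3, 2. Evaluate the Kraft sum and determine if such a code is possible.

With common denominator 2^3 = 8: Σ 2^(−ℓᵢ) = 1/8 + 1/8 + 1/8 + 2/8 + 1/8 + 2/8 = 8/8 = 1.
Kraft's inequality requires Σ ≤ 1; here Σ = 1 ≤ 1, so such a prefix code exists.

1; yes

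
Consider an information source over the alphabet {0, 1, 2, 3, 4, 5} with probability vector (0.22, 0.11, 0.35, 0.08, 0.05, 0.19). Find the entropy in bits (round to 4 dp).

2.3238 bits

H = −Σ pᵢ log₂ pᵢ.
−0.22·log₂(0.22) = 0.4806
−0.11·log₂(0.11) = 0.3503
−0.35·log₂(0.35) = 0.5301
−0.08·log₂(0.08) = 0.2915
−0.05·log₂(0.05) = 0.2161
−0.19·log₂(0.19) = 0.4552
Sum ≈ 2.3238 → 2.3238 bits.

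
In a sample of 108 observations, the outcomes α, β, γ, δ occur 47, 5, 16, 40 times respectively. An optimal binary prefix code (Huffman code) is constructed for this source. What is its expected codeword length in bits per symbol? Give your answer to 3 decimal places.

Probabilities are the counts divided by 108.
Repeatedly combine the two least-probable nodes; the expected code length is the sum of the merged weights.
merge 5/108 + 4/27 → 7/36
merge 7/36 + 10/27 → 61/108
merge 47/108 + 61/108 → 1
L = 7/36 + 61/108 + 1 = 95/54 ≈ 1.759 bits/symbol.

1.759 bits/symbol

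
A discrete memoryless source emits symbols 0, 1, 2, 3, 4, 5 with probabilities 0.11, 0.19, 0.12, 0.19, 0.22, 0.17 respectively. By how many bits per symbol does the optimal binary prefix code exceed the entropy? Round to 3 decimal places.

Entropy H = −Σ p log₂ p ≈ 2.5430 bits.
Huffman merges: 11/100+3/25→23/100; 17/100+19/100→9/25; 19/100+11/50→41/100; 23/100+9/25→59/100; 41/100+59/100→1. L = 259/100 ≈ 2.5900.
L − H = 2.5900 − 2.5430 = 0.047 bits.

0.047 bits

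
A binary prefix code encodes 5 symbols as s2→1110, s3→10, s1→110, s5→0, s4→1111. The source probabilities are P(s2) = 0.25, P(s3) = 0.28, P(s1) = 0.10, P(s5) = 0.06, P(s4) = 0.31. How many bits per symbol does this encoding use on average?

L̄ = Σ pᵢ·ℓᵢ = 0.25·4 + 0.28·2 + 0.10·3 + 0.06·1 + 0.31·4 = 3.16 bits/symbol.

3.16 bits/symbol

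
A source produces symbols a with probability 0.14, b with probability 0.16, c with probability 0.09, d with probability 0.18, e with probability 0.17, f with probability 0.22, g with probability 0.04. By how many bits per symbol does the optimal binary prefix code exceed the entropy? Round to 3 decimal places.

Entropy H = −Σ p log₂ p ≈ 2.6790 bits.
Huffman merges: 1/25+9/100→13/100; 13/100+7/50→27/100; 4/25+17/100→33/100; 9/50+11/50→2/5; 27/100+33/100→3/5; 2/5+3/5→1. L = 273/100 ≈ 2.7300.
L − H = 2.7300 − 2.6790 = 0.051 bits.

0.051 bits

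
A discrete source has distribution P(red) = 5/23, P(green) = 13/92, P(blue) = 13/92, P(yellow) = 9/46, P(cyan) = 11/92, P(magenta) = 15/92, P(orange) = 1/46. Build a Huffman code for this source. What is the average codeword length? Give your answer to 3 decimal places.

2.728 bits/symbol

Repeatedly combine the two least-probable nodes; the expected code length is the sum of the merged weights.
merge 1/46 + 11/92 → 13/92
merge 13/92 + 13/92 → 13/46
merge 13/92 + 15/92 → 7/23
merge 9/46 + 5/23 → 19/46
merge 13/46 + 7/23 → 27/46
merge 19/46 + 27/46 → 1
L = 13/92 + 13/46 + 7/23 + 19/46 + 27/46 + 1 = 251/92 ≈ 2.728 bits/symbol.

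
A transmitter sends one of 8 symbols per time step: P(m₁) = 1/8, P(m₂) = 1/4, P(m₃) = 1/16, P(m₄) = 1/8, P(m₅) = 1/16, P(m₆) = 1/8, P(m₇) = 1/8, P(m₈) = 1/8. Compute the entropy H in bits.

Each probability is a power of 1/2, so log₂(1/p) is an integer.
H = Σ p·log₂(1/p) = 1/8·3 + 1/4·2 + 1/16·4 + 1/8·3 + 1/16·4 + 1/8·3 + 1/8·3 + 1/8·3 = 2.875 bits.

2.875 bits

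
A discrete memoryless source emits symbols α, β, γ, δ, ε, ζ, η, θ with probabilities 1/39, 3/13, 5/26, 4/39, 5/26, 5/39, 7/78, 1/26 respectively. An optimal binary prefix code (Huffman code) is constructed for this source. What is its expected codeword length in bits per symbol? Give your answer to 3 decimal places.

2.795 bits/symbol

Repeatedly combine the two least-probable nodes; the expected code length is the sum of the merged weights.
merge 1/39 + 1/26 → 5/78
merge 5/78 + 7/78 → 2/13
merge 4/39 + 5/39 → 3/13
merge 2/13 + 5/26 → 9/26
merge 5/26 + 3/13 → 11/26
merge 3/13 + 9/26 → 15/26
merge 11/26 + 15/26 → 1
L = 5/78 + 2/13 + 3/13 + 9/26 + 11/26 + 15/26 + 1 = 109/39 ≈ 2.795 bits/symbol.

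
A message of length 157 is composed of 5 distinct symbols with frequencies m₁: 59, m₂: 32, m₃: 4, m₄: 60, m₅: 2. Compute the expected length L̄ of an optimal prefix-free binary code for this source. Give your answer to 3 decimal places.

1.898 bits/symbol

Probabilities are the counts divided by 157.
Repeatedly combine the two least-probable nodes; the expected code length is the sum of the merged weights.
merge 2/157 + 4/157 → 6/157
merge 6/157 + 32/157 → 38/157
merge 38/157 + 59/157 → 97/157
merge 60/157 + 97/157 → 1
L = 6/157 + 38/157 + 97/157 + 1 = 298/157 ≈ 1.898 bits/symbol.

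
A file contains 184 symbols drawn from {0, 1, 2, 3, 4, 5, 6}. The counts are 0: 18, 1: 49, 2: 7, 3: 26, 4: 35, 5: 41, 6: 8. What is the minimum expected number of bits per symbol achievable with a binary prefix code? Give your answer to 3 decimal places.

2.582 bits/symbol

Probabilities are the counts divided by 184.
Repeatedly combine the two least-probable nodes; the expected code length is the sum of the merged weights.
merge 7/184 + 1/23 → 15/184
merge 15/184 + 9/92 → 33/184
merge 13/92 + 33/184 → 59/184
merge 35/184 + 41/184 → 19/46
merge 49/184 + 59/184 → 27/46
merge 19/46 + 27/46 → 1
L = 15/184 + 33/184 + 59/184 + 19/46 + 27/46 + 1 = 475/184 ≈ 2.582 bits/symbol.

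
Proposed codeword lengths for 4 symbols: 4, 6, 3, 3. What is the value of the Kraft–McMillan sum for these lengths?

0.328125

With common denominator 2^6 = 64: Σ 2^(−ℓᵢ) = 4/64 + 1/64 + 8/64 + 8/64 = 21/64 = 0.328125.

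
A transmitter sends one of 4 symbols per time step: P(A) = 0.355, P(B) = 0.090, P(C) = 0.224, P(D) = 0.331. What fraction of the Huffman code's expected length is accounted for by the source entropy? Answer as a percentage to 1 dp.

Entropy H = −Σ p log₂ p ≈ 1.8545 bits.
Huffman merges: 9/100+28/125→157/500; 157/500+331/1000→129/200; 71/200+129/200→1. L = 1959/1000 ≈ 1.9590.
Efficiency = H/L = 1.8545/1.9590 = 94.7%.

94.7%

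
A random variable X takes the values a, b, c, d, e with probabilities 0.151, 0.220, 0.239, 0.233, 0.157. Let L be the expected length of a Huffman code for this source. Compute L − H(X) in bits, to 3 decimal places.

Entropy H = −Σ p log₂ p ≈ 2.2950 bits.
Huffman merges: 151/1000+157/1000→77/250; 11/50+233/1000→453/1000; 239/1000+77/250→547/1000; 453/1000+547/1000→1. L = 577/250 ≈ 2.3080.
L − H = 2.3080 − 2.2950 = 0.013 bits.

0.013 bits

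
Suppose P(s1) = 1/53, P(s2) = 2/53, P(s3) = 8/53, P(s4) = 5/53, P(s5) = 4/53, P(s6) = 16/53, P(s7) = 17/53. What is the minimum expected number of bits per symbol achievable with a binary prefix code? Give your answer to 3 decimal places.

Repeatedly combine the two least-probable nodes; the expected code length is the sum of the merged weights.
merge 1/53 + 2/53 → 3/53
merge 3/53 + 4/53 → 7/53
merge 5/53 + 7/53 → 12/53
merge 8/53 + 12/53 → 20/53
merge 16/53 + 17/53 → 33/53
merge 20/53 + 33/53 → 1
L = 3/53 + 7/53 + 12/53 + 20/53 + 33/53 + 1 = 128/53 ≈ 2.415 bits/symbol.

2.415 bits/symbol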